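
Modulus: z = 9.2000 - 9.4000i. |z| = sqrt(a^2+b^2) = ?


|z| = sqrt(9.2^2 + (-9.4)^2) = sqrt(84.64 + 88.36) = sqrt(173) = 13.1529

|z| = 13.1529


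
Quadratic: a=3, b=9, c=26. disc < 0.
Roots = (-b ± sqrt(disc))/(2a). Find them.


disc = 9^2 - 4*3*26 = 81 - 312 = -231
sqrt(|disc|) = sqrt(231) = 15.1987
Real part = -9/(2*3) = -1.5000
Imag part = 15.1987/(2*3) = 2.5331

-1.5000 ± 2.5331i


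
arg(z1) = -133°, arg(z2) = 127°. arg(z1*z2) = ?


arg(z1*z2) = -133° + 127° = -6°
Normalized to (-180°, 180°]: -6°

-6°


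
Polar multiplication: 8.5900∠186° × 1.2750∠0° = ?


r = 8.5900 * 1.2750 = 10.9522
theta = 186° + 0° = 186° = 186° (mod 360)

10.9522 cis(186°)


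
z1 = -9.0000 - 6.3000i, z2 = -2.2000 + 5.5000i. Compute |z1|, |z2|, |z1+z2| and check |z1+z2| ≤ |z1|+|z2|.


|z1| = sqrt((-9)^2 + (-6.3)^2) = sqrt(120.69) = 10.9859
|z2| = sqrt((-2.2)^2 + 5.5^2) = sqrt(35.09) = 5.9237
z1+z2 = -11.2000 - 0.8000i
|z1+z2| = sqrt(126.08) = 11.2285
|z1|+|z2| = 10.9859 + 5.9237 = 16.9096

|z1+z2| = 11.2285 ≤ |z1|+|z2| = 16.9096 (verified)


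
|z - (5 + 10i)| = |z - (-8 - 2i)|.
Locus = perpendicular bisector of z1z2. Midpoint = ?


Equal distances means the locus is the perpendicular bisector of z1 and z2.
Midpoint = ((5+(-8))/2, (10+(-2))/2) = (-1.5000, 4.0000)

Perpendicular bisector through (-1.5000, 4.0000)


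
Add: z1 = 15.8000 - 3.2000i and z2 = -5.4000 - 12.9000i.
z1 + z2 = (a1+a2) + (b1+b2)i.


Real: 15.8 - 5.4 = 10.4
Imag: -3.2 - 12.9 = -16.1

10.4000 - 16.1000i


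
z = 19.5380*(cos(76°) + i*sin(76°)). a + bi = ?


a = 19.5380*cos(76°) = 19.5380*0.241922 = 4.7267
b = 19.5380*sin(76°) = 19.5380*0.970296 = 18.9576

4.7267 + 18.9576i


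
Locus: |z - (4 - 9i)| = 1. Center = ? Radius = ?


|z - z0| = r is a circle with center z0 and radius r.
Center = (4, -9), radius = 1

Circle with center (4, -9) and radius 1


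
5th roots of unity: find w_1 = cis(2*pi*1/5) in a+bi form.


Angle = 360*1/5 = 72°
a = cos(72°) = 0.3090
b = sin(72°) = 0.9511

0.3090 + 0.9511i


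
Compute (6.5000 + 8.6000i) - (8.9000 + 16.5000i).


Real: 6.5 - 8.9 = -2.4
Imag: 8.6 - 16.5 = -7.9

-2.4000 - 7.9000i


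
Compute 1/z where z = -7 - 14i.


|z|^2 = 49+196 = 245
1/z = (-7 + 14i)/245

1/z = -0.0286 + 0.0571i


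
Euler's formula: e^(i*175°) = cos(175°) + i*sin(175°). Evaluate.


cos(175°) = -0.9962
sin(175°) = 0.0872

e^(i*175°) = -0.9962 + 0.0872i


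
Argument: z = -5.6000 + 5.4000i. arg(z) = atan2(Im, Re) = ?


Re = -5.6, Im = 5.4
arg = atan2(5.4, -5.6) = 136.0416 degrees

arg(z) = 136.0416 degrees


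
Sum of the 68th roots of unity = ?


The sum of all 68th roots of unity is 0.
Geometric series: (1 - w^68)/(1 - w) = (1-1)/(1-w) = 0 since w^68 = 1, w ≠ 1.
Alternatively: coefficient of z^67 in z^68 - 1 is 0.

0


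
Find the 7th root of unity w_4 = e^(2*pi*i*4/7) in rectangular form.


Angle = 360*4/7 = 205.7143°
a = cos(205.7143°) = -0.9010
b = sin(205.7143°) = -0.4339

-0.9010 - 0.4339i


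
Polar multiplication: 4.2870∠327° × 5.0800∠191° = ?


r = 4.2870 * 5.0800 = 21.7780
theta = 327° + 191° = 518° = 158° (mod 360)

21.7780 cis(158°)


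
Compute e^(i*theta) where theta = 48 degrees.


cos(48°) = 0.6691
sin(48°) = 0.7431

e^(i*48°) = 0.6691 + 0.7431i


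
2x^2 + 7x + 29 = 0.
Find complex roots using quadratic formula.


disc = 7^2 - 4*2*29 = 49 - 232 = -183
sqrt(|disc|) = sqrt(183) = 13.5277
Real part = -7/(2*2) = -1.7500
Imag part = 13.5277/(2*2) = 3.3819

-1.7500 ± 3.3819i


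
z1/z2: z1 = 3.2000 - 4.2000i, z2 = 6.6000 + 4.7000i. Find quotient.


Conjugate of z2 = 6.6000 - 4.7000i
Numerator: (3.2000 - 4.2000i)(6.6000 - 4.7000i) = 1.3800 - 42.7600i
Denominator: 6.6^2 + 4.7^2 = 65.65
Result = (1.3800 - 42.7600i)/65.65

0.0210 - 0.6513i


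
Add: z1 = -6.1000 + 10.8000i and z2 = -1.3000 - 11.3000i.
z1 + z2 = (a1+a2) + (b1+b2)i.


Real: -6.1 - 1.3 = -7.4
Imag: 10.8 - 11.3 = -0.5

-7.4000 - 0.5000i


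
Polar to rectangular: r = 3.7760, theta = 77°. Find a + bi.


a = 3.7760*cos(77°) = 3.7760*0.22495 = 0.8494
b = 3.7760*sin(77°) = 3.7760*0.97437 = 3.6792

0.8494 + 3.6792i


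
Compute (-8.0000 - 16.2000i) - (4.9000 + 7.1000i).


Real: -8 - 4.9 = -12.9
Imag: -16.2 - 7.1 = -23.3

-12.9000 - 23.3000i


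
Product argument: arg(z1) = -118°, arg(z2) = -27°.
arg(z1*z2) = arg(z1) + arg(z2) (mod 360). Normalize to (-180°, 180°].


arg(z1*z2) = -118° - 27° = -145°
Normalized to (-180°, 180°]: -145°

-145°


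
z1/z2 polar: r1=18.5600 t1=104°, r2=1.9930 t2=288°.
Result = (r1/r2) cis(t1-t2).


r = 18.5600 / 1.9930 = 9.3126
theta = 104° - 288° = -184° = 176° (mod 360)

9.3126 cis(176°)


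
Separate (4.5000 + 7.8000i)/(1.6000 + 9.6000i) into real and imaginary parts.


Multiply by conjugate: (4.5000 + 7.8000i)(1.6000 - 9.6000i) / (1.6^2 + 9.6^2)
Numerator real = 4.5*1.6 + 7.8*9.6 = 82.08
Numerator imag = 7.8*1.6 - 4.5*9.6 = -30.72
Denominator = 94.72
Re(z) = 82.08/94.72 = 0.8666
Im(z) = -30.72/94.72 = -0.3243

Re(z) = 0.8666, Im(z) = -0.3243


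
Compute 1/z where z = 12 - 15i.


|z|^2 = 144+225 = 369
1/z = (12 + 15i)/369

1/z = 0.0325 + 0.0407i


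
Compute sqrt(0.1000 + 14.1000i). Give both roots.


|z| = sqrt(0.01+198.81) = 14.1004
sqrt((|z|+a)/2) = sqrt((14.1004+0.1)/2) = sqrt(7.1002) = 2.6646
sqrt((|z|-a)/2) = sqrt((14.1004-0.1)/2) = sqrt(7.0002) = 2.6458

±(2.6646 + 2.6458i) i.e. 2.6646 + 2.6458i and -2.6646 - 2.6458i


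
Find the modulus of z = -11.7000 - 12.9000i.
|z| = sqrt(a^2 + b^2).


|z| = sqrt((-11.7)^2 + (-12.9)^2) = sqrt(136.89 + 166.41) = sqrt(303.3) = 17.4155

|z| = 17.4155


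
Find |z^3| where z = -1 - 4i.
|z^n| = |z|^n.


|z| = sqrt(1+16) = sqrt(17) = 4.1231
|z^3| = |z|^3 = (sqrt(17))^3 = 17*sqrt(17)

|z^3| = 17*sqrt(17) ≈ 70.0928


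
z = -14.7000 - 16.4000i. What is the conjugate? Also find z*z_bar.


z_bar = -14.7000 + 16.4000i
z*z_bar = (-14.7)^2 + (-16.4)^2 = 216.09 + 268.96 = 485.05

z_bar = -14.7000 + 16.4000i, z*z_bar = 485.05


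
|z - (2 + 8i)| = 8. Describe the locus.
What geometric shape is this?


|z - z0| = r is a circle with center z0 and radius r.
Center = (2, 8), radius = 8

Circle with center (2, 8) and radius 8


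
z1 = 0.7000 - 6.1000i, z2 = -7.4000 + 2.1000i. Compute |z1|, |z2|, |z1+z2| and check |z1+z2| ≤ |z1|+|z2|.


|z1| = sqrt(0.7^2 + (-6.1)^2) = sqrt(37.7) = 6.1400
|z2| = sqrt((-7.4)^2 + 2.1^2) = sqrt(59.17) = 7.6922
z1+z2 = -6.7000 - 4.0000i
|z1+z2| = sqrt(60.89) = 7.8032
|z1|+|z2| = 6.1400 + 7.6922 = 13.8322

|z1+z2| = 7.8032 ≤ |z1|+|z2| = 13.8322 (verified)


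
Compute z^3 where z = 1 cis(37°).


r^3 = 1^3 = 1
n*theta = 3*37° = 111° = 111° (mod 360)
a = 1*cos(111°) = -0.3584
b = 1*sin(111°) = 0.9336

1 cis(111°) = -0.3584 + 0.9336i


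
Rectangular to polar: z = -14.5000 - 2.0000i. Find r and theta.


r = sqrt(210.25+4) = sqrt(214.25) = 14.6373
theta = atan2(-2, -14.5) = -172.1467 degrees

r = 14.6373, theta = -172.1467 degrees


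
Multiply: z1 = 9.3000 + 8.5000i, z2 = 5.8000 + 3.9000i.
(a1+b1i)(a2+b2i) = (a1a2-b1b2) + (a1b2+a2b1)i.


Real = 9.3*5.8 - 8.5*3.9 = 53.94 - 33.15 = 20.79
Imag = 9.3*3.9 + 5.8*8.5 = 36.27 + 49.3 = 85.57

20.7900 + 85.5700i


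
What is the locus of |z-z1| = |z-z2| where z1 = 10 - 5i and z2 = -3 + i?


Equal distances means the locus is the perpendicular bisector of z1 and z2.
Midpoint = ((10+(-3))/2, (-5+1)/2) = (3.5000, -2.0000)

Perpendicular bisector through (3.5000, -2.0000)


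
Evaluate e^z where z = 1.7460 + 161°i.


e^1.7460 = 5.73163
cos(161°) = -0.94552
sin(161°) = 0.32557
Real = 5.73163*(-0.94552) = -5.4194
Imag = 5.73163*0.32557 = 1.8660

-5.4194 + 1.8660i


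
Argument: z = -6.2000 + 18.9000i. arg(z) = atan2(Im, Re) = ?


Re = -6.2, Im = 18.9
arg = atan2(18.9, -6.2) = 108.1617 degrees

arg(z) = 108.1617 degrees


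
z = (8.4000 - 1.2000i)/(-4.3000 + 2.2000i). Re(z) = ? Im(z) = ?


Multiply by conjugate: (8.4000 - 1.2000i)(-4.3000 - 2.2000i) / ((-4.3)^2 + 2.2^2)
Numerator real = 8.4*(-4.3) - (1.2)*2.2 = -38.76
Numerator imag = -1.2*(-4.3) - 8.4*2.2 = -13.32
Denominator = 23.33
Re(z) = -38.76/23.33 = -1.6614
Im(z) = -13.32/23.33 = -0.5709

Re(z) = -1.6614, Im(z) = -0.5709


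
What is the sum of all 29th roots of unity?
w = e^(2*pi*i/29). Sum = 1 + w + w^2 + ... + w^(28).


The sum of all 29th roots of unity is 0.
Geometric series: (1 - w^29)/(1 - w) = (1-1)/(1-w) = 0 since w^29 = 1, w ≠ 1.
Alternatively: coefficient of z^28 in z^29 - 1 is 0.

0


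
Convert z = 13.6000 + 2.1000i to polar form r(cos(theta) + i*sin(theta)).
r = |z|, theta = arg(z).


r = sqrt(184.96+4.41) = sqrt(189.37) = 13.7612
theta = atan2(2.1, 13.6) = 8.7778 degrees

r = 13.7612, theta = 8.7778 degrees


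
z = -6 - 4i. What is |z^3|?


|z| = sqrt(36+16) = sqrt(52) = 7.2111
|z^3| = |z|^3 = (sqrt(52))^3 = 52*sqrt(52)

|z^3| = 52*sqrt(52) ≈ 374.9773


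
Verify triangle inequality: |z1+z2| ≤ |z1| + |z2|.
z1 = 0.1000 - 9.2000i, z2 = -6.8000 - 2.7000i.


|z1| = sqrt(0.1^2 + (-9.2)^2) = sqrt(84.65) = 9.2005
|z2| = sqrt((-6.8)^2 + (-2.7)^2) = sqrt(53.53) = 7.3164
z1+z2 = -6.7000 - 11.9000i
|z1+z2| = sqrt(186.5) = 13.6565
|z1|+|z2| = 9.2005 + 7.3164 = 16.5169

|z1+z2| = 13.6565 ≤ |z1|+|z2| = 16.5169 (verified)


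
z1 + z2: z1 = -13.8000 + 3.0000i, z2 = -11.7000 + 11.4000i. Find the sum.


Real: -13.8 - 11.7 = -25.5
Imag: 3 + 11.4 = 14.4

-25.5000 + 14.4000i


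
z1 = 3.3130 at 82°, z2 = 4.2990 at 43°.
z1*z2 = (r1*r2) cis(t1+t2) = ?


r = 3.3130 * 4.2990 = 14.2426
theta = 82° + 43° = 125° = 125° (mod 360)

14.2426 cis(125°)


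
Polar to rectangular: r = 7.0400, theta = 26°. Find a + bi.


a = 7.0400*cos(26°) = 7.0400*0.89879 = 6.3275
b = 7.0400*sin(26°) = 7.0400*0.43837 = 3.0861

6.3275 + 3.0861i


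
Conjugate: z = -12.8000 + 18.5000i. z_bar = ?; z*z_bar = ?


z_bar = -12.8000 - 18.5000i
z*z_bar = (-12.8)^2 + 18.5^2 = 163.84 + 342.25 = 506.09

z_bar = -12.8000 - 18.5000i, z*z_bar = 506.09


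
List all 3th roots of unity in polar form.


The 3th roots of unity are cis(360k/3°) for k=0..2
Angle step = 360/3 = 120°
Primitive root: cis(120°)
Primitive root = -0.5000 + 0.8660i

3 roots at angles: 0°, 120°, 240°


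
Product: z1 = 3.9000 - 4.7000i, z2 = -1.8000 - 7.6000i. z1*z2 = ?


Real = 3.9*(-1.8) - (-4.7)*(-7.6) = -7.02 - 35.72 = -42.74
Imag = 3.9*(-7.6) - (1.8)*(-4.7) = -29.64 + 8.46 = -21.18

-42.7400 - 21.1800i


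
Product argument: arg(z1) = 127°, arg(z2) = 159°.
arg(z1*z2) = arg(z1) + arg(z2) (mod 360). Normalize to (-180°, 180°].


arg(z1*z2) = 127° + 159° = 286°
Normalized to (-180°, 180°]: -74°

-74°


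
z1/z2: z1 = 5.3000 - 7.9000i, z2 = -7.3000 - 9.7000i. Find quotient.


Conjugate of z2 = -7.3000 + 9.7000i
Numerator: (5.3000 - 7.9000i)(-7.3000 + 9.7000i) = 37.9400 + 109.0800i
Denominator: (-7.3)^2 + (-9.7)^2 = 147.38
Result = (37.9400 + 109.0800i)/147.38

0.2574 + 0.7401i


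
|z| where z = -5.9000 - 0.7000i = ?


|z| = sqrt((-5.9)^2 + (-0.7)^2) = sqrt(34.81 + 0.49) = sqrt(35.3) = 5.9414

|z| = 5.9414


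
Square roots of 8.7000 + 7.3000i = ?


|z| = sqrt(75.69+53.29) = 11.3569
sqrt((|z|+a)/2) = sqrt((11.3569+8.7)/2) = sqrt(10.0285) = 3.1668
sqrt((|z|-a)/2) = sqrt((11.3569-8.7)/2) = sqrt(1.3285) = 1.1526

±(3.1668 + 1.1526i) i.e. 3.1668 + 1.1526i and -3.1668 - 1.1526i


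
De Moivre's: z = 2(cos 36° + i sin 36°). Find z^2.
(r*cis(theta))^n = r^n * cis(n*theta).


r^2 = 2^2 = 4
n*theta = 2*36° = 72° = 72° (mod 360)
a = 4*cos(72°) = 1.2361
b = 4*sin(72°) = 3.8042

4 cis(72°) = 1.2361 + 3.8042i


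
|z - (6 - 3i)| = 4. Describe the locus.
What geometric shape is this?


|z - z0| = r is a circle with center z0 and radius r.
Center = (6, -3), radius = 4

Circle with center (6, -3) and radius 4


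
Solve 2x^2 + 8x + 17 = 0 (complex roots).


disc = 8^2 - 4*2*17 = 64 - 136 = -72
sqrt(|disc|) = sqrt(72) = 8.4853
Real part = -8/(2*2) = -2.0000
Imag part = 8.4853/(2*2) = 2.1213

-2.0000 ± 2.1213i


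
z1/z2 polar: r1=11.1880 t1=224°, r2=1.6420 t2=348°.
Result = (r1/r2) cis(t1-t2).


r = 11.1880 / 1.6420 = 6.8136
theta = 224° - 348° = -124° = 236° (mod 360)

6.8136 cis(236°)


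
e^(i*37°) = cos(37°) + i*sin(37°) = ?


cos(37°) = 0.7986
sin(37°) = 0.6018

e^(i*37°) = 0.7986 + 0.6018i


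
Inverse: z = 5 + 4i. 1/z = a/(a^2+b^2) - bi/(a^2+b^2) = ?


|z|^2 = 25+16 = 41
1/z = (5 - 4i)/41

1/z = 0.1220 - 0.0976i


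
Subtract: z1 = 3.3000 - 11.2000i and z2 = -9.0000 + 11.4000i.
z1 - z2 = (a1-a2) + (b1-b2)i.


Real: 3.3 + 9 = 12.3
Imag: -11.2 - 11.4 = -22.6

12.3000 - 22.6000i


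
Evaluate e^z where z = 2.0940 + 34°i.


e^2.0940 = 8.1173
cos(34°) = 0.82904
sin(34°) = 0.55919
Real = 8.1173*0.82904 = 6.7296
Imag = 8.1173*0.55919 = 4.5391

6.7296 + 4.5391i


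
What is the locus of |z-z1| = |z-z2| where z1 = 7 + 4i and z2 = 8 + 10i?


Equal distances means the locus is the perpendicular bisector of z1 and z2.
Midpoint = ((7+8)/2, (4+10)/2) = (7.5000, 7.0000)

Perpendicular bisector through (7.5000, 7.0000)


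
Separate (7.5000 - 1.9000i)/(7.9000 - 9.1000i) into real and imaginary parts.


Multiply by conjugate: (7.5000 - 1.9000i)(7.9000 + 9.1000i) / (7.9^2 + (-9.1)^2)
Numerator real = 7.5*7.9 - (1.9)*(-9.1) = 76.54
Numerator imag = -1.9*7.9 - 7.5*(-9.1) = 53.24
Denominator = 145.22
Re(z) = 76.54/145.22 = 0.5271
Im(z) = 53.24/145.22 = 0.3666

Re(z) = 0.5271, Im(z) = 0.3666


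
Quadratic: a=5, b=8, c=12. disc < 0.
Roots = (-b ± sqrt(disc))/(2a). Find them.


disc = 8^2 - 4*5*12 = 64 - 240 = -176
sqrt(|disc|) = sqrt(176) = 13.2665
Real part = -8/(2*5) = -0.8000
Imag part = 13.2665/(2*5) = 1.3266

-0.8000 ± 1.3266i


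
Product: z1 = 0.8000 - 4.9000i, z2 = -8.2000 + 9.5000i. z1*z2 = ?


Real = 0.8*(-8.2) - (-4.9)*9.5 = -6.56 - (-46.55) = 39.99
Imag = 0.8*9.5 - (8.2)*(-4.9) = 7.6 + 40.18 = 47.78

39.9900 + 47.7800i


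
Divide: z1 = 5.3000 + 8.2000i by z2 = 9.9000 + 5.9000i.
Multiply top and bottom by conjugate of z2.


Conjugate of z2 = 9.9000 - 5.9000i
Numerator: (5.3000 + 8.2000i)(9.9000 - 5.9000i) = 100.8500 + 49.9100i
Denominator: 9.9^2 + 5.9^2 = 132.82
Result = (100.8500 + 49.9100i)/132.82

0.7593 + 0.3758i


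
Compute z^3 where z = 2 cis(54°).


r^3 = 2^3 = 8
n*theta = 3*54° = 162° = 162° (mod 360)
a = 8*cos(162°) = -7.6085
b = 8*sin(162°) = 2.4721

8 cis(162°) = -7.6085 + 2.4721i


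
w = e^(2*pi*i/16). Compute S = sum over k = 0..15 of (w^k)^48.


The roots are w_k = w^k with w = e^(2*pi*i/16), and (w^k)^48 = (w^48)^k.
So S = 1 + u + u^2 + ... + u^(15) with u = w^48.
48 = 3*16 + 0, so 48 is a multiple of 16 and u = (w^16)^3 = 1.
Every one of the 16 terms equals 1: S = 16

S = 16


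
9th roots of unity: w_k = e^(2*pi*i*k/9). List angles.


The 9th roots of unity are cis(360k/9°) for k=0..8
Angle step = 360/9 = 40°
Primitive root: cis(40°)
Primitive root = 0.7660 + 0.6428i

9 roots at angles: 0°, 40°, 80°, 120°, 160°, 200°, 240°, 280°, 320°


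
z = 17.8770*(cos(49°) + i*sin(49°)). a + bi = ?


a = 17.8770*cos(49°) = 17.8770*0.65606 = 11.7284
b = 17.8770*sin(49°) = 17.8770*0.7547096 = 13.4919

11.7284 + 13.4919i


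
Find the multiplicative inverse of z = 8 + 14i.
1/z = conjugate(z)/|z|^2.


|z|^2 = 64+196 = 260
1/z = (8 - 14i)/260

1/z = 0.0308 - 0.0538i


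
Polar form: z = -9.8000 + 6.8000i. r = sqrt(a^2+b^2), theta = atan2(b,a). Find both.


r = sqrt(96.04+46.24) = sqrt(142.28) = 11.9281
theta = atan2(6.8, -9.8) = 145.2441 degrees

r = 11.9281, theta = 145.2441 degrees


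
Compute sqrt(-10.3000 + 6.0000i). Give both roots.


|z| = sqrt(106.09+36) = 11.9202
sqrt((|z|+a)/2) = sqrt((11.9202+(-10.3))/2) = sqrt(0.8101) = 0.9000
sqrt((|z|-a)/2) = sqrt((11.9202-(-10.3))/2) = sqrt(11.1101) = 3.3332

±(0.9000 + 3.3332i) i.e. 0.9000 + 3.3332i and -0.9000 - 3.3332i


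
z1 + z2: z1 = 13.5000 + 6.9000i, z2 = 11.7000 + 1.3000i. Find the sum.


Real: 13.5 + 11.7 = 25.2
Imag: 6.9 + 1.3 = 8.2

25.2000 + 8.2000i


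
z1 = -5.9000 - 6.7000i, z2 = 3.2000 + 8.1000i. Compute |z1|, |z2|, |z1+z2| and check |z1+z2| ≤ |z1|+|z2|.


|z1| = sqrt((-5.9)^2 + (-6.7)^2) = sqrt(79.7) = 8.9275
|z2| = sqrt(3.2^2 + 8.1^2) = sqrt(75.85) = 8.7092
z1+z2 = -2.7000 + 1.4000i
|z1+z2| = sqrt(9.25) = 3.0414
|z1|+|z2| = 8.9275 + 8.7092 = 17.6367

|z1+z2| = 3.0414 ≤ |z1|+|z2| = 17.6367 (verified)


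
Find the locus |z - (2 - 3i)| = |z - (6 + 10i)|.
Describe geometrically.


Equal distances means the locus is the perpendicular bisector of z1 and z2.
Midpoint = ((2+6)/2, (-3+10)/2) = (4.0000, 3.5000)

Perpendicular bisector through (4.0000, 3.5000)


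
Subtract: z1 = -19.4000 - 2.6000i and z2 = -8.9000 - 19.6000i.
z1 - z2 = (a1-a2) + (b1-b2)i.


Real: -19.4 + 8.9 = -10.5
Imag: -2.6 + 19.6 = 17

-10.5000 + 17.0000i


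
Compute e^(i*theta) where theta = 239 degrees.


cos(239°) = -0.5150
sin(239°) = -0.8572

e^(i*239°) = -0.5150 - 0.8572i


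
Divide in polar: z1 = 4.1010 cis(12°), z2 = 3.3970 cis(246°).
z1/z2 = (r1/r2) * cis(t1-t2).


r = 4.1010 / 3.3970 = 1.2072
theta = 12° - 246° = -234° = 126° (mod 360)

1.2072 cis(126°)


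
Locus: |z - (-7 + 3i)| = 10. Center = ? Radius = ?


|z - z0| = r is a circle with center z0 and radius r.
Center = (-7, 3), radius = 10

Circle with center (-7, 3) and radius 10


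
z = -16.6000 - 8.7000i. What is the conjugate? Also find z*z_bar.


z_bar = -16.6000 + 8.7000i
z*z_bar = (-16.6)^2 + (-8.7)^2 = 275.56 + 75.69 = 351.25

z_bar = -16.6000 + 8.7000i, z*z_bar = 351.25


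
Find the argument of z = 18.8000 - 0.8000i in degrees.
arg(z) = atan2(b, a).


Re = 18.8, Im = -0.8
arg = atan2(-0.8, 18.8) = -2.4366 degrees

arg(z) = -2.4366 degrees


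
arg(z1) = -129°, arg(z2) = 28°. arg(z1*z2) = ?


arg(z1*z2) = -129° + 28° = -101°
Normalized to (-180°, 180°]: -101°

-101°


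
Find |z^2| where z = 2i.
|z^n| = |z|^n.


|z| = sqrt(0+4) = sqrt(4) = 2
|z^2| = |z|^2 = 2^2 = 4

|z^2| = 4


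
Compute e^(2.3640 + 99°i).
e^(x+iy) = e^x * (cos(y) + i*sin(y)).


e^2.3640 = 10.6334
cos(99°) = -0.15643
sin(99°) = 0.98769
Real = 10.6334*(-0.15643) = -1.6634
Imag = 10.6334*0.98769 = 10.5025

-1.6634 + 10.5025i


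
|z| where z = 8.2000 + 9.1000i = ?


|z| = sqrt(8.2^2 + 9.1^2) = sqrt(67.24 + 82.81) = sqrt(150.05) = 12.2495

|z| = 12.2495


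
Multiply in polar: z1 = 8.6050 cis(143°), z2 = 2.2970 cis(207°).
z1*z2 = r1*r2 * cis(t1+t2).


r = 8.6050 * 2.2970 = 19.7657
theta = 143° + 207° = 350° = 350° (mod 360)

19.7657 cis(350°)


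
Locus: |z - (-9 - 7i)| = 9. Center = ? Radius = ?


|z - z0| = r is a circle with center z0 and radius r.
Center = (-9, -7), radius = 9

Circle with center (-9, -7) and radius 9


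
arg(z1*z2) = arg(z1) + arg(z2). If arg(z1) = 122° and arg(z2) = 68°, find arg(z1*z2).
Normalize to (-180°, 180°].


arg(z1*z2) = 122° + 68° = 190°
Normalized to (-180°, 180°]: -170°

-170°


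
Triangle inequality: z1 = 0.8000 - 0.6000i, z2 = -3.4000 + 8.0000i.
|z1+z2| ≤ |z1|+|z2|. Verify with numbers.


|z1| = sqrt(0.8^2 + (-0.6)^2) = sqrt(1) = 1.0000
|z2| = sqrt((-3.4)^2 + 8^2) = sqrt(75.56) = 8.6925
z1+z2 = -2.6000 + 7.4000i
|z1+z2| = sqrt(61.52) = 7.8435
|z1|+|z2| = 1.0000 + 8.6925 = 9.6925

|z1+z2| = 7.8435 ≤ |z1|+|z2| = 9.6925 (verified)


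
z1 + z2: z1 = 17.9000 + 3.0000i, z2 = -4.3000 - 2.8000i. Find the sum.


Real: 17.9 - 4.3 = 13.6
Imag: 3 - 2.8 = 0.2

13.6000 + 0.2000i


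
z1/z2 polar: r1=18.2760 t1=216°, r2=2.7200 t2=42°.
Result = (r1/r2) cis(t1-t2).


r = 18.2760 / 2.7200 = 6.7191
theta = 216° - 42° = 174° = 174° (mod 360)

6.7191 cis(174°)


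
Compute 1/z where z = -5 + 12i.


|z|^2 = 25+144 = 169
1/z = (-5 - 12i)/169

1/z = -0.0296 - 0.0710i


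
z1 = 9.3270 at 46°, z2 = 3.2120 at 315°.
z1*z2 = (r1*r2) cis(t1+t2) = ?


r = 9.3270 * 3.2120 = 29.9583
theta = 46° + 315° = 361° = 1° (mod 360)

29.9583 cis(1°)


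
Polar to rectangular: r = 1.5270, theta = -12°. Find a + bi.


a = 1.5270*cos(-12°) = 1.5270*0.9781 = 1.4936
b = 1.5270*sin(-12°) = 1.5270*(-0.2079) = -0.3175

1.4936 - 0.3175i


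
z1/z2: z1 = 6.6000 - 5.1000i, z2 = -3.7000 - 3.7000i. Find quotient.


Conjugate of z2 = -3.7000 + 3.7000i
Numerator: (6.6000 - 5.1000i)(-3.7000 + 3.7000i) = -5.5500 + 43.2900i
Denominator: (-3.7)^2 + (-3.7)^2 = 27.38
Result = (-5.5500 + 43.2900i)/27.38

-0.2027 + 1.5811i


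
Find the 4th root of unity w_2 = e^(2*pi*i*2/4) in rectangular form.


Angle = 360*2/4 = 180°
a = cos(180°) = -1.0000
b = sin(180°) = 0

-1.0000 + 0i


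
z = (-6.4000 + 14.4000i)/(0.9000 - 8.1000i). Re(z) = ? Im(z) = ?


Multiply by conjugate: (-6.4000 + 14.4000i)(0.9000 + 8.1000i) / (0.9^2 + (-8.1)^2)
Numerator real = -6.4*0.9 + 14.4*(-8.1) = -122.4
Numerator imag = 14.4*0.9 - (-6.4)*(-8.1) = -38.88
Denominator = 66.42
Re(z) = -122.4/66.42 = -1.8428
Im(z) = -38.88/66.42 = -0.5854

Re(z) = -1.8428, Im(z) = -0.5854


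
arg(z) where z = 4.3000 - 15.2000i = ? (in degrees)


Re = 4.3, Im = -15.2
arg = atan2(-15.2, 4.3) = -74.2041 degrees

arg(z) = -74.2041 degrees


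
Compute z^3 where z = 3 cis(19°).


r^3 = 3^3 = 27
n*theta = 3*19° = 57° = 57° (mod 360)
a = 27*cos(57°) = 14.7053
b = 27*sin(57°) = 22.6441

27 cis(57°) = 14.7053 + 22.6441i


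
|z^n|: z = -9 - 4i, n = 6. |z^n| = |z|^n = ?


|z| = sqrt(81+16) = sqrt(97) = 9.8489
|z^6| = |z|^6 = (sqrt(97))^6 = 97^3 = 912673

|z^6| = 912673


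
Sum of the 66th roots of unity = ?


The sum of all 66th roots of unity is 0.
Geometric series: (1 - w^66)/(1 - w) = (1-1)/(1-w) = 0 since w^66 = 1, w ≠ 1.
Alternatively: coefficient of z^65 in z^66 - 1 is 0.

0


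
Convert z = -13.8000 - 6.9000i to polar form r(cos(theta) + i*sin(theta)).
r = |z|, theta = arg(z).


r = sqrt(190.44+47.61) = sqrt(238.05) = 15.4289
theta = atan2(-6.9, -13.8) = -153.4349 degrees

r = 15.4289, theta = -153.4349 degrees


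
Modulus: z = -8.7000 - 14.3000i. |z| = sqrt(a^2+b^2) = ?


|z| = sqrt((-8.7)^2 + (-14.3)^2) = sqrt(75.69 + 204.49) = sqrt(280.18) = 16.7386

|z| = 16.7386


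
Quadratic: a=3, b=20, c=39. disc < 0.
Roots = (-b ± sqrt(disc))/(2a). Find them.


disc = 20^2 - 4*3*39 = 400 - 468 = -68
sqrt(|disc|) = sqrt(68) = 8.2462
Real part = -20/(2*3) = -3.3333
Imag part = 8.2462/(2*3) = 1.3744

-3.3333 ± 1.3744i


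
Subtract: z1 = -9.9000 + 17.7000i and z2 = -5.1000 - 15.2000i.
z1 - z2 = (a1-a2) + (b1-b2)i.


Real: -9.9 + 5.1 = -4.8
Imag: 17.7 + 15.2 = 32.9

-4.8000 + 32.9000i


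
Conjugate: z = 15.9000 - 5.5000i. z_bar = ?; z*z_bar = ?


z_bar = 15.9000 + 5.5000i
z*z_bar = 15.9^2 + (-5.5)^2 = 252.81 + 30.25 = 283.06

z_bar = 15.9000 + 5.5000i, z*z_bar = 283.06


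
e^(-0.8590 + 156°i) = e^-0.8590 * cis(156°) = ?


e^-0.8590 = 0.4236
cos(156°) = -0.9135
sin(156°) = 0.4067
Real = 0.4236*(-0.9135) = -0.3870
Imag = 0.4236*0.4067 = 0.1723

-0.3870 + 0.1723i


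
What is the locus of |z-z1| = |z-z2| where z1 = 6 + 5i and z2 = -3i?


Equal distances means the locus is the perpendicular bisector of z1 and z2.
Midpoint = ((6+0)/2, (5+(-3))/2) = (3.0000, 1.0000)

Perpendicular bisector through (3.0000, 1.0000)


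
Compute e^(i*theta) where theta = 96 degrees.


cos(96°) = -0.1045
sin(96°) = 0.9945

e^(i*96°) = -0.1045 + 0.9945i


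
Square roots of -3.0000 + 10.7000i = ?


|z| = sqrt(9+114.49) = 11.1126
sqrt((|z|+a)/2) = sqrt((11.1126+(-3))/2) = sqrt(4.0563) = 2.0140
sqrt((|z|-a)/2) = sqrt((11.1126-(-3))/2) = sqrt(7.0563) = 2.6564

±(2.0140 + 2.6564i) i.e. 2.0140 + 2.6564i and -2.0140 - 2.6564i


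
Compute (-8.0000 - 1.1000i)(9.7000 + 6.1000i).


Real = -8*9.7 - (-1.1)*6.1 = -77.6 - (-6.71) = -70.89
Imag = -8*6.1 + 9.7*(-1.1) = -48.8 - (10.67) = -59.47

-70.8900 - 59.4700i


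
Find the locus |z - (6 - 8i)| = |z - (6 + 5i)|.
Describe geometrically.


Equal distances means the locus is the perpendicular bisector of z1 and z2.
Midpoint = ((6+6)/2, (-8+5)/2) = (6.0000, -1.5000)

Perpendicular bisector through (6.0000, -1.5000)


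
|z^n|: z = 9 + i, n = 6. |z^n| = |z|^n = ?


|z| = sqrt(81+1) = sqrt(82) = 9.0554
|z^6| = |z|^6 = (sqrt(82))^6 = 82^3 = 551368

|z^6| = 551368


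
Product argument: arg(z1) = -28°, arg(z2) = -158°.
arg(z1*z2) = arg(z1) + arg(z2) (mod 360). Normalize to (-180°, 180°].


arg(z1*z2) = -28° - 158° = -186°
Normalized to (-180°, 180°]: 174°

174°


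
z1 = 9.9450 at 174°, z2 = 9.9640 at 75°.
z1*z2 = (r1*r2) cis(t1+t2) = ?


r = 9.9450 * 9.9640 = 99.0920
theta = 174° + 75° = 249° = 249° (mod 360)

99.0920 cis(249°)


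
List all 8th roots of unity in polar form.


The 8th roots of unity are cis(360k/8°) for k=0..7
Angle step = 360/8 = 45°
Primitive root: cis(45°)
Primitive root = 0.7071 + 0.7071i

8 roots at angles: 0°, 45°, 90°, 135°, 180°, 225°, 270°, 315°


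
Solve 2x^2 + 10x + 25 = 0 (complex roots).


disc = 10^2 - 4*2*25 = 100 - 200 = -100
sqrt(|disc|) = sqrt(100) = 10.0000
Real part = -10/(2*2) = -2.5000
Imag part = 10.0000/(2*2) = 2.5000

-2.5000 ± 2.5000i


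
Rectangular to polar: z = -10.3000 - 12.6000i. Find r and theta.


r = sqrt(106.09+158.76) = sqrt(264.85) = 16.2742
theta = atan2(-12.6, -10.3) = -129.2646 degrees

r = 16.2742, theta = -129.2646 degrees


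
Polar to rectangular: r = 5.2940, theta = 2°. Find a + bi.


a = 5.2940*cos(2°) = 5.2940*0.9994 = 5.2908
b = 5.2940*sin(2°) = 5.2940*0.0349 = 0.1848

5.2908 + 0.1848i


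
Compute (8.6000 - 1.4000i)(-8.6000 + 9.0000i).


Real = 8.6*(-8.6) - (-1.4)*9 = -73.96 - (-12.6) = -61.36
Imag = 8.6*9 - (8.6)*(-1.4) = 77.4 + 12.04 = 89.44

-61.3600 + 89.4400i


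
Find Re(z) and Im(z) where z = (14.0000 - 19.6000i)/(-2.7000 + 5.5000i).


Multiply by conjugate: (14.0000 - 19.6000i)(-2.7000 - 5.5000i) / ((-2.7)^2 + 5.5^2)
Numerator real = 14*(-2.7) - (19.6)*5.5 = -145.6
Numerator imag = -19.6*(-2.7) - 14*5.5 = -24.08
Denominator = 37.54
Re(z) = -145.6/37.54 = -3.8785
Im(z) = -24.08/37.54 = -0.6414

Re(z) = -3.8785, Im(z) = -0.6414


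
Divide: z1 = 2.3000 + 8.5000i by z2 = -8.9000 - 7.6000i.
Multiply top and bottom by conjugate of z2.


Conjugate of z2 = -8.9000 + 7.6000i
Numerator: (2.3000 + 8.5000i)(-8.9000 + 7.6000i) = -85.0700 - 58.1700i
Denominator: (-8.9)^2 + (-7.6)^2 = 136.97
Result = (-85.0700 - 58.1700i)/136.97

-0.6211 - 0.4247i


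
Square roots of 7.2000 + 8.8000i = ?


|z| = sqrt(51.84+77.44) = 11.3701
sqrt((|z|+a)/2) = sqrt((11.3701+7.2)/2) = sqrt(9.2851) = 3.0471
sqrt((|z|-a)/2) = sqrt((11.3701-7.2)/2) = sqrt(2.0851) = 1.4440

±(3.0471 + 1.4440i) i.e. 3.0471 + 1.4440i and -3.0471 - 1.4440i


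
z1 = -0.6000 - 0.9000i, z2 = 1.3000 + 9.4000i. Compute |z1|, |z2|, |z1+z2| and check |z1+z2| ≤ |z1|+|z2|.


|z1| = sqrt((-0.6)^2 + (-0.9)^2) = sqrt(1.17) = 1.0817
|z2| = sqrt(1.3^2 + 9.4^2) = sqrt(90.05) = 9.4895
z1+z2 = 0.7000 + 8.5000i
|z1+z2| = sqrt(72.74) = 8.5288
|z1|+|z2| = 1.0817 + 9.4895 = 10.5712

|z1+z2| = 8.5288 ≤ |z1|+|z2| = 10.5712 (verified)


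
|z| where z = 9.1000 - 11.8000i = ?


|z| = sqrt(9.1^2 + (-11.8)^2) = sqrt(82.81 + 139.24) = sqrt(222.05) = 14.9013

|z| = 14.9013


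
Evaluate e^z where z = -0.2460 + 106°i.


e^-0.2460 = 0.7819
cos(106°) = -0.2756
sin(106°) = 0.9613
Real = 0.7819*(-0.2756) = -0.2155
Imag = 0.7819*0.9613 = 0.7516

-0.2155 + 0.7516i


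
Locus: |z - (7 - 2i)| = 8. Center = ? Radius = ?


|z - z0| = r is a circle with center z0 and radius r.
Center = (7, -2), radius = 8

Circle with center (7, -2) and radius 8


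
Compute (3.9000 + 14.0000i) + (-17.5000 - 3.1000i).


Real: 3.9 - 17.5 = -13.6
Imag: 14 - 3.1 = 10.9

-13.6000 + 10.9000i


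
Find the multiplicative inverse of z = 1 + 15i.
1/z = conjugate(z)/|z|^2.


|z|^2 = 1+225 = 226
1/z = (1 - 15i)/226

1/z = 0.0044 - 0.0664i


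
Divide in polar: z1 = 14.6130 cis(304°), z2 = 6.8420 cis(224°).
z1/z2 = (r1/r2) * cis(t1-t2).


r = 14.6130 / 6.8420 = 2.1358
theta = 304° - 224° = 80° = 80° (mod 360)

2.1358 cis(80°)


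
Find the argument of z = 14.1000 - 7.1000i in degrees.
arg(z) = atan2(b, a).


Re = 14.1, Im = -7.1
arg = atan2(-7.1, 14.1) = -26.7274 degrees

arg(z) = -26.7274 degrees


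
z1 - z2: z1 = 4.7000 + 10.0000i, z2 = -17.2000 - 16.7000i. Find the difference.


Real: 4.7 + 17.2 = 21.9
Imag: 10 + 16.7 = 26.7

21.9000 + 26.7000i


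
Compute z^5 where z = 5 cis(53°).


r^5 = 5^5 = 3125
n*theta = 5*53° = 265° = 265° (mod 360)
a = 3125*cos(265°) = -272.3617
b = 3125*sin(265°) = -3113.1084

3125 cis(265°) = -272.3617 - 3113.1084i


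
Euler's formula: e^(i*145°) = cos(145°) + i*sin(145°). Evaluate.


cos(145°) = -0.8192
sin(145°) = 0.5736

e^(i*145°) = -0.8192 + 0.5736i


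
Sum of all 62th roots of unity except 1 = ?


With w = e^(2*pi*i/62), all 62 of the 62th roots of unity w^0 = 1, w, ..., w^(61) sum to 0: 1 + w + ... + w^(61) = (1 - w^62)/(1 - w) = 0 since w^62 = 1, w ≠ 1.
Removing the root 1: w + w^2 + ... + w^(61) = 0 - 1 = -1

Sum = -1


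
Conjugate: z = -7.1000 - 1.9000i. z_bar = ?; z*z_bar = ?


z_bar = -7.1000 + 1.9000i
z*z_bar = (-7.1)^2 + (-1.9)^2 = 50.41 + 3.61 = 54.02

z_bar = -7.1000 + 1.9000i, z*z_bar = 54.02


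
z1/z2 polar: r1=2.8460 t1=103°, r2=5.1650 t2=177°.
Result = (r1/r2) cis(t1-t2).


r = 2.8460 / 5.1650 = 0.5510
theta = 103° - 177° = -74° = 286° (mod 360)

0.5510 cis(286°)


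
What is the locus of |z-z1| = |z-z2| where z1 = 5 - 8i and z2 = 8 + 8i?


Equal distances means the locus is the perpendicular bisector of z1 and z2.
Midpoint = ((5+8)/2, (-8+8)/2) = (6.5000, 0)

Perpendicular bisector through (6.5000, 0)


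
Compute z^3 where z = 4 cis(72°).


r^3 = 4^3 = 64
n*theta = 3*72° = 216° = 216° (mod 360)
a = 64*cos(216°) = -51.7771
b = 64*sin(216°) = -37.6183

64 cis(216°) = -51.7771 - 37.6183i


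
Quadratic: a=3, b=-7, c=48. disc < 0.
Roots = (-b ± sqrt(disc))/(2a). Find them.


disc = (-7)^2 - 4*3*48 = 49 - 576 = -527
sqrt(|disc|) = sqrt(527) = 22.9565
Real part = 7/(2*3) = 1.1667
Imag part = 22.9565/(2*3) = 3.8261

1.1667 ± 3.8261i


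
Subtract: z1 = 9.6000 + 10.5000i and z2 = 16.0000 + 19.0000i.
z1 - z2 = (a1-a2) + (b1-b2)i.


Real: 9.6 - 16 = -6.4
Imag: 10.5 - 19 = -8.5

-6.4000 - 8.5000i


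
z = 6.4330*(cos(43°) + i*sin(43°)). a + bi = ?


a = 6.4330*cos(43°) = 6.4330*0.73135 = 4.7048
b = 6.4330*sin(43°) = 6.4330*0.682 = 4.3873

4.7048 + 4.3873i


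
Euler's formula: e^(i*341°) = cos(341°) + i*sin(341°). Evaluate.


cos(341°) = 0.9455
sin(341°) = -0.3256

e^(i*341°) = 0.9455 - 0.3256i


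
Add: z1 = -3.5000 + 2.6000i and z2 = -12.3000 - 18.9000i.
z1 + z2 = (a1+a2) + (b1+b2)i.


Real: -3.5 - 12.3 = -15.8
Imag: 2.6 - 18.9 = -16.3

-15.8000 - 16.3000i


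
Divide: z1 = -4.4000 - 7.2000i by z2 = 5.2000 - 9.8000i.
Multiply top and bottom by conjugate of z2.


Conjugate of z2 = 5.2000 + 9.8000i
Numerator: (-4.4000 - 7.2000i)(5.2000 + 9.8000i) = 47.6800 - 80.5600i
Denominator: 5.2^2 + (-9.8)^2 = 123.08
Result = (47.6800 - 80.5600i)/123.08

0.3874 - 0.6545i


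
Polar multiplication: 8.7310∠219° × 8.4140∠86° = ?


r = 8.7310 * 8.4140 = 73.4626
theta = 219° + 86° = 305° = 305° (mod 360)

73.4626 cis(305°)


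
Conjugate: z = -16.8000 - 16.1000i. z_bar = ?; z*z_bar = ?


z_bar = -16.8000 + 16.1000i
z*z_bar = (-16.8)^2 + (-16.1)^2 = 282.24 + 259.21 = 541.45

z_bar = -16.8000 + 16.1000i, z*z_bar = 541.45


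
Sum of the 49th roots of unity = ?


The sum of all 49th roots of unity is 0.
Geometric series: (1 - w^49)/(1 - w) = (1-1)/(1-w) = 0 since w^49 = 1, w ≠ 1.
Alternatively: coefficient of z^48 in z^49 - 1 is 0.

0


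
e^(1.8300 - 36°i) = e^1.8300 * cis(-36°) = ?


e^1.8300 = 6.2339
cos(-36°) = 0.80902
sin(-36°) = -0.58779
Real = 6.2339*0.80902 = 5.0433
Imag = 6.2339*(-0.58779) = -3.6642

5.0433 - 3.6642i


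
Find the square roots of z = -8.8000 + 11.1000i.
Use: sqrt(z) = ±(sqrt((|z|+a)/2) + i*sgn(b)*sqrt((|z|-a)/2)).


|z| = sqrt(77.44+123.21) = 14.1651
sqrt((|z|+a)/2) = sqrt((14.1651+(-8.8))/2) = sqrt(2.6825) = 1.6378
sqrt((|z|-a)/2) = sqrt((14.1651-(-8.8))/2) = sqrt(11.4825) = 3.3886

±(1.6378 + 3.3886i) i.e. 1.6378 + 3.3886i and -1.6378 - 3.3886i


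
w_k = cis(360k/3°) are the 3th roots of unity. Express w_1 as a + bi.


Angle = 360*1/3 = 120°
a = cos(120°) = -0.5000
b = sin(120°) = 0.8660

-0.5000 + 0.8660i


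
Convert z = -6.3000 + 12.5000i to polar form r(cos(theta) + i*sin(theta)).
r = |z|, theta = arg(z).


r = sqrt(39.69+156.25) = sqrt(195.94) = 13.9979
theta = atan2(12.5, -6.3) = 116.7481 degrees

r = 13.9979, theta = 116.7481 degrees


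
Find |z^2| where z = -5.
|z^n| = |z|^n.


|z| = sqrt(25+0) = sqrt(25) = 5
|z^2| = |z|^2 = 5^2 = 25

|z^2| = 25


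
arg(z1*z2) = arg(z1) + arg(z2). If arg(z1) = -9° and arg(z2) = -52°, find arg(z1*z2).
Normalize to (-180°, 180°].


arg(z1*z2) = -9° - 52° = -61°
Normalized to (-180°, 180°]: -61°

-61°


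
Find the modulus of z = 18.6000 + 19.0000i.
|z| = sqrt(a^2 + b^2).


|z| = sqrt(18.6^2 + 19^2) = sqrt(345.96 + 361) = sqrt(706.96) = 26.5887

|z| = 26.5887


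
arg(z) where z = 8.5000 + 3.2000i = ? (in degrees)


Re = 8.5, Im = 3.2
arg = atan2(3.2, 8.5) = 20.6299 degrees

arg(z) = 20.6299 degrees


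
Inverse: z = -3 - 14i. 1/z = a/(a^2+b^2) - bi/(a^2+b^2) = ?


|z|^2 = 9+196 = 205
1/z = (-3 + 14i)/205

1/z = -0.0146 + 0.0683i


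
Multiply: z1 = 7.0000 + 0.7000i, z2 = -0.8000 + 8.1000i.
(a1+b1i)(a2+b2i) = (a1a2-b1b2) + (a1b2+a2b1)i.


Real = 7*(-0.8) - 0.7*8.1 = -5.6 - 5.67 = -11.27
Imag = 7*8.1 - (0.8)*0.7 = 56.7 - (0.56) = 56.14

-11.2700 + 56.1400i


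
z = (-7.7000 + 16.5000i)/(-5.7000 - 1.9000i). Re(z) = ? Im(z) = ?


Multiply by conjugate: (-7.7000 + 16.5000i)(-5.7000 + 1.9000i) / ((-5.7)^2 + (-1.9)^2)
Numerator real = -7.7*(-5.7) + 16.5*(-1.9) = 12.54
Numerator imag = 16.5*(-5.7) - (-7.7)*(-1.9) = -108.68
Denominator = 36.1
Re(z) = 12.54/36.1 = 0.3474
Im(z) = -108.68/36.1 = -3.0105

Re(z) = 0.3474, Im(z) = -3.0105


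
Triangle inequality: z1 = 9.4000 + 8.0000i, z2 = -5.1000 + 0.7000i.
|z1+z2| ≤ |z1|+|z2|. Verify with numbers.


|z1| = sqrt(9.4^2 + 8^2) = sqrt(152.36) = 12.3434
|z2| = sqrt((-5.1)^2 + 0.7^2) = sqrt(26.5) = 5.1478
z1+z2 = 4.3000 + 8.7000i
|z1+z2| = sqrt(94.18) = 9.7046
|z1|+|z2| = 12.3434 + 5.1478 = 17.4912

|z1+z2| = 9.7046 ≤ |z1|+|z2| = 17.4912 (verified)


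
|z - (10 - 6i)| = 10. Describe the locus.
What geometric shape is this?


|z - z0| = r is a circle with center z0 and radius r.
Center = (10, -6), radius = 10

Circle with center (10, -6) and radius 10


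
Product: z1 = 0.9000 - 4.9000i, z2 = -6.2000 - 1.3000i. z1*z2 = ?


Real = 0.9*(-6.2) - (-4.9)*(-1.3) = -5.58 - 6.37 = -11.95
Imag = 0.9*(-1.3) - (6.2)*(-4.9) = -1.17 + 30.38 = 29.21

-11.9500 + 29.2100i


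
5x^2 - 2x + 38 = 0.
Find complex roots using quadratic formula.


disc = (-2)^2 - 4*5*38 = 4 - 760 = -756
sqrt(|disc|) = sqrt(756) = 27.4955
Real part = 2/(2*5) = 0.2000
Imag part = 27.4955/(2*5) = 2.7495

0.2000 ± 2.7495i


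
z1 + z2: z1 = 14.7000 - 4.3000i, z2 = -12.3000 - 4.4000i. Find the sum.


Real: 14.7 - 12.3 = 2.4
Imag: -4.3 - 4.4 = -8.7

2.4000 - 8.7000i


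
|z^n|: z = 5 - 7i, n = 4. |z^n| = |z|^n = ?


|z| = sqrt(25+49) = sqrt(74) = 8.6023
|z^4| = |z|^4 = (sqrt(74))^4 = 74^2 = 5476

|z^4| = 5476


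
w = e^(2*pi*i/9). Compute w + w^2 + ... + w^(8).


With w = e^(2*pi*i/9), all 9 of the 9th roots of unity w^0 = 1, w, ..., w^(8) sum to 0: 1 + w + ... + w^(8) = (1 - w^9)/(1 - w) = 0 since w^9 = 1, w ≠ 1.
Removing the root 1: w + w^2 + ... + w^(8) = 0 - 1 = -1

Sum = -1


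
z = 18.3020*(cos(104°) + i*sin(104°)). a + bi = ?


a = 18.3020*cos(104°) = 18.3020*(-0.241922) = -4.4277
b = 18.3020*sin(104°) = 18.3020*0.9703 = 17.7584

-4.4277 + 17.7584i


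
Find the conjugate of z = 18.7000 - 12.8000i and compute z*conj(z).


z_bar = 18.7000 + 12.8000i
z*z_bar = 18.7^2 + (-12.8)^2 = 349.69 + 163.84 = 513.53

z_bar = 18.7000 + 12.8000i, z*z_bar = 513.53


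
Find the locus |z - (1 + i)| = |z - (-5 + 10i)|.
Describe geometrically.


Equal distances means the locus is the perpendicular bisector of z1 and z2.
Midpoint = ((1+(-5))/2, (1+10)/2) = (-2.0000, 5.5000)

Perpendicular bisector through (-2.0000, 5.5000)


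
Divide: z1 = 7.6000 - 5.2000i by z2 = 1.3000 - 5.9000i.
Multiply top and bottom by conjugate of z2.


Conjugate of z2 = 1.3000 + 5.9000i
Numerator: (7.6000 - 5.2000i)(1.3000 + 5.9000i) = 40.5600 + 38.0800i
Denominator: 1.3^2 + (-5.9)^2 = 36.5
Result = (40.5600 + 38.0800i)/36.5

1.1112 + 1.0433i


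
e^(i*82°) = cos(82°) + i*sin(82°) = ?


cos(82°) = 0.1392
sin(82°) = 0.9903

e^(i*82°) = 0.1392 + 0.9903i


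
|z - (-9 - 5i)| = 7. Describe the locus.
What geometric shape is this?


|z - z0| = r is a circle with center z0 and radius r.
Center = (-9, -5), radius = 7

Circle with center (-9, -5) and radius 7


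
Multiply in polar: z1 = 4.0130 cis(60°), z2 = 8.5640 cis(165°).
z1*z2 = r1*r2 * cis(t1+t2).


r = 4.0130 * 8.5640 = 34.3673
theta = 60° + 165° = 225° = 225° (mod 360)

34.3673 cis(225°)


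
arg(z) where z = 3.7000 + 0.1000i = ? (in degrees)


Re = 3.7, Im = 0.1
arg = atan2(0.1, 3.7) = 1.5482 degrees

arg(z) = 1.5482 degrees


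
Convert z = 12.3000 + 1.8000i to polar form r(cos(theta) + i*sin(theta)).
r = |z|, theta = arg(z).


r = sqrt(151.29+3.24) = sqrt(154.53) = 12.4310
theta = atan2(1.8, 12.3) = 8.3257 degrees

r = 12.4310, theta = 8.3257 degrees


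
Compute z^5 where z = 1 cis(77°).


r^5 = 1^5 = 1
n*theta = 5*77° = 385° = 25° (mod 360)
a = 1*cos(25°) = 0.9063
b = 1*sin(25°) = 0.4226

1 cis(25°) = 0.9063 + 0.4226i


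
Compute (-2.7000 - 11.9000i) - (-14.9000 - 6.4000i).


Real: -2.7 + 14.9 = 12.2
Imag: -11.9 + 6.4 = -5.5

12.2000 - 5.5000i


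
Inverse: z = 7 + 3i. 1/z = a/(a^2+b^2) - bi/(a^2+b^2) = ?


|z|^2 = 49+9 = 58
1/z = (7 - 3i)/58

1/z = 0.1207 - 0.0517i


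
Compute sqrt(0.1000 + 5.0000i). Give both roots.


|z| = sqrt(0.01+25) = 5.0010
sqrt((|z|+a)/2) = sqrt((5.0010+0.1)/2) = sqrt(2.5505) = 1.5970
sqrt((|z|-a)/2) = sqrt((5.0010-0.1)/2) = sqrt(2.4505) = 1.5654

±(1.5970 + 1.5654i) i.e. 1.5970 + 1.5654i and -1.5970 - 1.5654i


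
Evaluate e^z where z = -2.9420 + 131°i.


e^-2.9420 = 0.0528
cos(131°) = -0.6561
sin(131°) = 0.7547
Real = 0.0528*(-0.6561) = -0.0346
Imag = 0.0528*0.7547 = 0.0398

-0.0346 + 0.0398i


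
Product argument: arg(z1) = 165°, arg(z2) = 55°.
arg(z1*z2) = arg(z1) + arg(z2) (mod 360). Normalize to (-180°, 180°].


arg(z1*z2) = 165° + 55° = 220°
Normalized to (-180°, 180°]: -140°

-140°


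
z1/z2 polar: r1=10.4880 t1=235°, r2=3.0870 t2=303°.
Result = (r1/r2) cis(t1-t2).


r = 10.4880 / 3.0870 = 3.3975
theta = 235° - 303° = -68° = 292° (mod 360)

3.3975 cis(292°)


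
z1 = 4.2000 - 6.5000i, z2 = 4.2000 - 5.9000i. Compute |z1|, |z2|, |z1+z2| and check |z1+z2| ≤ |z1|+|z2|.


|z1| = sqrt(4.2^2 + (-6.5)^2) = sqrt(59.89) = 7.7389
|z2| = sqrt(4.2^2 + (-5.9)^2) = sqrt(52.45) = 7.2422
z1+z2 = 8.4000 - 12.4000i
|z1+z2| = sqrt(224.32) = 14.9773
|z1|+|z2| = 7.7389 + 7.2422 = 14.9811

|z1+z2| = 14.9773 ≤ |z1|+|z2| = 14.9811 (verified)


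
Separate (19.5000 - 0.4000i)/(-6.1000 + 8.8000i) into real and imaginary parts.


Multiply by conjugate: (19.5000 - 0.4000i)(-6.1000 - 8.8000i) / ((-6.1)^2 + 8.8^2)
Numerator real = 19.5*(-6.1) - (0.4)*8.8 = -122.47
Numerator imag = -0.4*(-6.1) - 19.5*8.8 = -169.16
Denominator = 114.65
Re(z) = -122.47/114.65 = -1.0682
Im(z) = -169.16/114.65 = -1.4754

Re(z) = -1.0682, Im(z) = -1.4754
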